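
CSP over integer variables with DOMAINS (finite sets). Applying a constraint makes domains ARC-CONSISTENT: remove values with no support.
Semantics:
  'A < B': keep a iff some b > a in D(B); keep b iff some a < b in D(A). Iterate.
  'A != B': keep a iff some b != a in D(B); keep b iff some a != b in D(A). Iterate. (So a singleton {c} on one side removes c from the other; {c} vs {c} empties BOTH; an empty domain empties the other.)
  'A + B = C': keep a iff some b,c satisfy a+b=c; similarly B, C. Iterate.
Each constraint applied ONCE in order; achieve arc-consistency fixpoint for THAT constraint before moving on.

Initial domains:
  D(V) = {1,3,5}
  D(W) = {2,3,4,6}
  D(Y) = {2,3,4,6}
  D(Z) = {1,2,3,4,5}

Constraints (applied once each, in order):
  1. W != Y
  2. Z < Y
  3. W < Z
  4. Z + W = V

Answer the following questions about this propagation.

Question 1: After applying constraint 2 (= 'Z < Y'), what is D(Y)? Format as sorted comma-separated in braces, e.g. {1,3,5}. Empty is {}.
Answer: {2,3,4,6}

Derivation:
Constraint 1 (W != Y) on D(W)={2,3,4,6} D(Y)={2,3,4,6}: no change
Constraint 2 (Z < Y) on D(Z)={1,2,3,4,5} D(Y)={2,3,4,6}: no change
So after constraint 2: D(Y) = {2,3,4,6}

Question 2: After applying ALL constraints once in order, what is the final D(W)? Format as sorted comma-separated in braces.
Constraint 1 (W != Y) on D(W)={2,3,4,6} D(Y)={2,3,4,6}: no change
Constraint 2 (Z < Y) on D(Z)={1,2,3,4,5} D(Y)={2,3,4,6}: no change
Constraint 3 (W < Z) on D(W)={2,3,4,6} D(Z)={1,2,3,4,5}: W {2,3,4,6}->{2,3,4}; Z {1,2,3,4,5}->{3,4,5}
Constraint 4 (Z + W = V) on D(Z)={3,4,5} D(W)={2,3,4} D(V)={1,3,5}: Z {3,4,5}->{3}; W {2,3,4}->{2}; V {1,3,5}->{5}
So after all 4 constraints: D(W) = {2}

Answer: {2}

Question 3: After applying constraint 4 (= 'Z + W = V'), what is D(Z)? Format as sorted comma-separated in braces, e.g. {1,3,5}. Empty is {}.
Constraint 1 (W != Y) on D(W)={2,3,4,6} D(Y)={2,3,4,6}: no change
Constraint 2 (Z < Y) on D(Z)={1,2,3,4,5} D(Y)={2,3,4,6}: no change
Constraint 3 (W < Z) on D(W)={2,3,4,6} D(Z)={1,2,3,4,5}: W {2,3,4,6}->{2,3,4}; Z {1,2,3,4,5}->{3,4,5}
Constraint 4 (Z + W = V) on D(Z)={3,4,5} D(W)={2,3,4} D(V)={1,3,5}: Z {3,4,5}->{3}; W {2,3,4}->{2}; V {1,3,5}->{5}
So after constraint 4: D(Z) = {3}

Answer: {3}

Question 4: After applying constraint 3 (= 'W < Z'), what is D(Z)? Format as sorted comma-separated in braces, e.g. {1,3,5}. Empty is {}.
Answer: {3,4,5}

Derivation:
Constraint 1 (W != Y) on D(W)={2,3,4,6} D(Y)={2,3,4,6}: no change
Constraint 2 (Z < Y) on D(Z)={1,2,3,4,5} D(Y)={2,3,4,6}: no change
Constraint 3 (W < Z) on D(W)={2,3,4,6} D(Z)={1,2,3,4,5}: W {2,3,4,6}->{2,3,4}; Z {1,2,3,4,5}->{3,4,5}
So after constraint 3: D(Z) = {3,4,5}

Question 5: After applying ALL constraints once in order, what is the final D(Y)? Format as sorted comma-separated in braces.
Constraint 1 (W != Y) on D(W)={2,3,4,6} D(Y)={2,3,4,6}: no change
Constraint 2 (Z < Y) on D(Z)={1,2,3,4,5} D(Y)={2,3,4,6}: no change
Constraint 3 (W < Z) on D(W)={2,3,4,6} D(Z)={1,2,3,4,5}: W {2,3,4,6}->{2,3,4}; Z {1,2,3,4,5}->{3,4,5}
Constraint 4 (Z + W = V) on D(Z)={3,4,5} D(W)={2,3,4} D(V)={1,3,5}: Z {3,4,5}->{3}; W {2,3,4}->{2}; V {1,3,5}->{5}
So after all 4 constraints: D(Y) = {2,3,4,6}

Answer: {2,3,4,6}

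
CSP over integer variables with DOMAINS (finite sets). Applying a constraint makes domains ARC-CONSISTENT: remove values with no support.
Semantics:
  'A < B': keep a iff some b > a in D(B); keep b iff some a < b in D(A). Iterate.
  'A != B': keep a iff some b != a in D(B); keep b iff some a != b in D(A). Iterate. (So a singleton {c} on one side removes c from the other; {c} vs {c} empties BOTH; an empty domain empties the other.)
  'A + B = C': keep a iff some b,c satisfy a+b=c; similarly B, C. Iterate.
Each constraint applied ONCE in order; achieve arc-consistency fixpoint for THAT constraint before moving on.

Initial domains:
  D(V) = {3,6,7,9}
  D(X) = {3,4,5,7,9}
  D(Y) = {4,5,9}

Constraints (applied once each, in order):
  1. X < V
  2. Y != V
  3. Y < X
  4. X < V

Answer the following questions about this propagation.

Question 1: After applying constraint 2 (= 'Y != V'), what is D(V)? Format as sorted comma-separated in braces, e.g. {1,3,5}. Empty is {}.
Constraint 1 (X < V) on D(X)={3,4,5,7,9} D(V)={3,6,7,9}: X {3,4,5,7,9}->{3,4,5,7}; V {3,6,7,9}->{6,7,9}
Constraint 2 (Y != V) on D(Y)={4,5,9} D(V)={6,7,9}: no change
So after constraint 2: D(V) = {6,7,9}

Answer: {6,7,9}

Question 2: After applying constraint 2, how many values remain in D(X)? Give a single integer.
Constraint 1 (X < V) on D(X)={3,4,5,7,9} D(V)={3,6,7,9}: X {3,4,5,7,9}->{3,4,5,7}; V {3,6,7,9}->{6,7,9}
Constraint 2 (Y != V) on D(Y)={4,5,9} D(V)={6,7,9}: no change
So after constraint 2: D(X)={3,4,5,7}, size = 4

Answer: 4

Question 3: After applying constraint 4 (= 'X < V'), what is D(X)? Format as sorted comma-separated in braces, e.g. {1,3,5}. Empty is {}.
Constraint 1 (X < V) on D(X)={3,4,5,7,9} D(V)={3,6,7,9}: X {3,4,5,7,9}->{3,4,5,7}; V {3,6,7,9}->{6,7,9}
Constraint 2 (Y != V) on D(Y)={4,5,9} D(V)={6,7,9}: no change
Constraint 3 (Y < X) on D(Y)={4,5,9} D(X)={3,4,5,7}: Y {4,5,9}->{4,5}; X {3,4,5,7}->{5,7}
Constraint 4 (X < V) on D(X)={5,7} D(V)={6,7,9}: no change
So after constraint 4: D(X) = {5,7}

Answer: {5,7}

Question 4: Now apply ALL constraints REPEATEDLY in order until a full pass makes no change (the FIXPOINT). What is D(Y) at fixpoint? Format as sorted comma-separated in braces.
Answer: {4,5}

Derivation:
pass 0 (initial): D(Y)={4,5,9}
pass 1: V {3,6,7,9}->{6,7,9}; X {3,4,5,7,9}->{5,7}; Y {4,5,9}->{4,5}
pass 2: no change
Fixpoint after 2 passes: D(Y) = {4,5}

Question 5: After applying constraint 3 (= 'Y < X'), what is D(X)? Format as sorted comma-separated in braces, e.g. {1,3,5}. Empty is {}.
Constraint 1 (X < V) on D(X)={3,4,5,7,9} D(V)={3,6,7,9}: X {3,4,5,7,9}->{3,4,5,7}; V {3,6,7,9}->{6,7,9}
Constraint 2 (Y != V) on D(Y)={4,5,9} D(V)={6,7,9}: no change
Constraint 3 (Y < X) on D(Y)={4,5,9} D(X)={3,4,5,7}: Y {4,5,9}->{4,5}; X {3,4,5,7}->{5,7}
So after constraint 3: D(X) = {5,7}

Answer: {5,7}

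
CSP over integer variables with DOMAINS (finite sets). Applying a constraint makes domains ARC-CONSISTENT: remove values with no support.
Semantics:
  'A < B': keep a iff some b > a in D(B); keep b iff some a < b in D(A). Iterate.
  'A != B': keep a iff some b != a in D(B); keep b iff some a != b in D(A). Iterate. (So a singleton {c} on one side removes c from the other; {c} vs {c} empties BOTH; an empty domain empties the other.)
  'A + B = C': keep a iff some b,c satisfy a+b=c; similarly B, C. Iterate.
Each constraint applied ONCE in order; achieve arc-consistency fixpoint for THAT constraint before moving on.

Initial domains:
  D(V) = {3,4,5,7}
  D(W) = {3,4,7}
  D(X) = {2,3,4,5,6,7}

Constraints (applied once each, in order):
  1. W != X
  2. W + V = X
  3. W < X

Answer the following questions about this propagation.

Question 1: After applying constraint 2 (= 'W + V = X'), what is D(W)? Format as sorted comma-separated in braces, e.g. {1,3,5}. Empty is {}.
Constraint 1 (W != X) on D(W)={3,4,7} D(X)={2,3,4,5,6,7}: no change
Constraint 2 (W + V = X) on D(W)={3,4,7} D(V)={3,4,5,7} D(X)={2,3,4,5,6,7}: W {3,4,7}->{3,4}; V {3,4,5,7}->{3,4}; X {2,3,4,5,6,7}->{6,7}
So after constraint 2: D(W) = {3,4}

Answer: {3,4}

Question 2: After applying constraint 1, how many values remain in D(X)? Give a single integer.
Answer: 6

Derivation:
Constraint 1 (W != X) on D(W)={3,4,7} D(X)={2,3,4,5,6,7}: no change
So after constraint 1: D(X)={2,3,4,5,6,7}, size = 6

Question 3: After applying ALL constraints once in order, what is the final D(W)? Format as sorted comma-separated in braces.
Constraint 1 (W != X) on D(W)={3,4,7} D(X)={2,3,4,5,6,7}: no change
Constraint 2 (W + V = X) on D(W)={3,4,7} D(V)={3,4,5,7} D(X)={2,3,4,5,6,7}: W {3,4,7}->{3,4}; V {3,4,5,7}->{3,4}; X {2,3,4,5,6,7}->{6,7}
Constraint 3 (W < X) on D(W)={3,4} D(X)={6,7}: no change
So after all 3 constraints: D(W) = {3,4}

Answer: {3,4}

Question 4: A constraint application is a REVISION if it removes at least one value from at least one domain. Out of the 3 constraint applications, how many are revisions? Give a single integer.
Answer: 1

Derivation:
Constraint 1 (W != X) on D(W)={3,4,7} D(X)={2,3,4,5,6,7}: no change => not a revision
Constraint 2 (W + V = X) on D(W)={3,4,7} D(V)={3,4,5,7} D(X)={2,3,4,5,6,7}: W {3,4,7}->{3,4}; V {3,4,5,7}->{3,4}; X {2,3,4,5,6,7}->{6,7} => REVISION
Constraint 3 (W < X) on D(W)={3,4} D(X)={6,7}: no change => not a revision
Total revisions = 1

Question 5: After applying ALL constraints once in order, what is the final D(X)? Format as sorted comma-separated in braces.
Answer: {6,7}

Derivation:
Constraint 1 (W != X) on D(W)={3,4,7} D(X)={2,3,4,5,6,7}: no change
Constraint 2 (W + V = X) on D(W)={3,4,7} D(V)={3,4,5,7} D(X)={2,3,4,5,6,7}: W {3,4,7}->{3,4}; V {3,4,5,7}->{3,4}; X {2,3,4,5,6,7}->{6,7}
Constraint 3 (W < X) on D(W)={3,4} D(X)={6,7}: no change
So after all 3 constraints: D(X) = {6,7}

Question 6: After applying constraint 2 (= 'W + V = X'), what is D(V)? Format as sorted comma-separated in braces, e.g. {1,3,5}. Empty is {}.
Constraint 1 (W != X) on D(W)={3,4,7} D(X)={2,3,4,5,6,7}: no change
Constraint 2 (W + V = X) on D(W)={3,4,7} D(V)={3,4,5,7} D(X)={2,3,4,5,6,7}: W {3,4,7}->{3,4}; V {3,4,5,7}->{3,4}; X {2,3,4,5,6,7}->{6,7}
So after constraint 2: D(V) = {3,4}

Answer: {3,4}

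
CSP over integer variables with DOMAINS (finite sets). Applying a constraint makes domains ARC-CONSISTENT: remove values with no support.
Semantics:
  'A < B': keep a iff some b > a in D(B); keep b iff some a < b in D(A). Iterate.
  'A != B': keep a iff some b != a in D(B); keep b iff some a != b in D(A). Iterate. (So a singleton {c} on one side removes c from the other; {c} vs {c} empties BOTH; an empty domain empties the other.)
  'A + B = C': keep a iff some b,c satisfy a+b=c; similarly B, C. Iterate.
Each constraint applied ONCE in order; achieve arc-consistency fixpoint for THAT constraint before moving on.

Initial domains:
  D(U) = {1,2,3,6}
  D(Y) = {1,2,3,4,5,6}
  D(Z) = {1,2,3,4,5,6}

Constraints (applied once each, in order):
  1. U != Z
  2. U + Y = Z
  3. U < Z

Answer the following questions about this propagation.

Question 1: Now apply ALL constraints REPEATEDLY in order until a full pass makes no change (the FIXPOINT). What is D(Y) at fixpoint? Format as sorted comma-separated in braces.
Answer: {1,2,3,4,5}

Derivation:
pass 0 (initial): D(Y)={1,2,3,4,5,6}
pass 1: U {1,2,3,6}->{1,2,3}; Y {1,2,3,4,5,6}->{1,2,3,4,5}; Z {1,2,3,4,5,6}->{2,3,4,5,6}
pass 2: no change
Fixpoint after 2 passes: D(Y) = {1,2,3,4,5}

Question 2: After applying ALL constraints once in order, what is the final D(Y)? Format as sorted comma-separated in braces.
Answer: {1,2,3,4,5}

Derivation:
Constraint 1 (U != Z) on D(U)={1,2,3,6} D(Z)={1,2,3,4,5,6}: no change
Constraint 2 (U + Y = Z) on D(U)={1,2,3,6} D(Y)={1,2,3,4,5,6} D(Z)={1,2,3,4,5,6}: U {1,2,3,6}->{1,2,3}; Y {1,2,3,4,5,6}->{1,2,3,4,5}; Z {1,2,3,4,5,6}->{2,3,4,5,6}
Constraint 3 (U < Z) on D(U)={1,2,3} D(Z)={2,3,4,5,6}: no change
So after all 3 constraints: D(Y) = {1,2,3,4,5}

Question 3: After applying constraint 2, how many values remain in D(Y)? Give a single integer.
Constraint 1 (U != Z) on D(U)={1,2,3,6} D(Z)={1,2,3,4,5,6}: no change
Constraint 2 (U + Y = Z) on D(U)={1,2,3,6} D(Y)={1,2,3,4,5,6} D(Z)={1,2,3,4,5,6}: U {1,2,3,6}->{1,2,3}; Y {1,2,3,4,5,6}->{1,2,3,4,5}; Z {1,2,3,4,5,6}->{2,3,4,5,6}
So after constraint 2: D(Y)={1,2,3,4,5}, size = 5

Answer: 5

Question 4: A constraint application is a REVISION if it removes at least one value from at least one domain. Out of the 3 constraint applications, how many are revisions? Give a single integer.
Constraint 1 (U != Z) on D(U)={1,2,3,6} D(Z)={1,2,3,4,5,6}: no change => not a revision
Constraint 2 (U + Y = Z) on D(U)={1,2,3,6} D(Y)={1,2,3,4,5,6} D(Z)={1,2,3,4,5,6}: U {1,2,3,6}->{1,2,3}; Y {1,2,3,4,5,6}->{1,2,3,4,5}; Z {1,2,3,4,5,6}->{2,3,4,5,6} => REVISION
Constraint 3 (U < Z) on D(U)={1,2,3} D(Z)={2,3,4,5,6}: no change => not a revision
Total revisions = 1

Answer: 1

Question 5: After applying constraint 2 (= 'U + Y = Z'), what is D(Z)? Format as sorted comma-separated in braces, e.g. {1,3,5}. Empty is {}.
Answer: {2,3,4,5,6}

Derivation:
Constraint 1 (U != Z) on D(U)={1,2,3,6} D(Z)={1,2,3,4,5,6}: no change
Constraint 2 (U + Y = Z) on D(U)={1,2,3,6} D(Y)={1,2,3,4,5,6} D(Z)={1,2,3,4,5,6}: U {1,2,3,6}->{1,2,3}; Y {1,2,3,4,5,6}->{1,2,3,4,5}; Z {1,2,3,4,5,6}->{2,3,4,5,6}
So after constraint 2: D(Z) = {2,3,4,5,6}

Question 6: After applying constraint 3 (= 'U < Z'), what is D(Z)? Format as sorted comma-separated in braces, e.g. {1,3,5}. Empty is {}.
Answer: {2,3,4,5,6}

Derivation:
Constraint 1 (U != Z) on D(U)={1,2,3,6} D(Z)={1,2,3,4,5,6}: no change
Constraint 2 (U + Y = Z) on D(U)={1,2,3,6} D(Y)={1,2,3,4,5,6} D(Z)={1,2,3,4,5,6}: U {1,2,3,6}->{1,2,3}; Y {1,2,3,4,5,6}->{1,2,3,4,5}; Z {1,2,3,4,5,6}->{2,3,4,5,6}
Constraint 3 (U < Z) on D(U)={1,2,3} D(Z)={2,3,4,5,6}: no change
So after constraint 3: D(Z) = {2,3,4,5,6}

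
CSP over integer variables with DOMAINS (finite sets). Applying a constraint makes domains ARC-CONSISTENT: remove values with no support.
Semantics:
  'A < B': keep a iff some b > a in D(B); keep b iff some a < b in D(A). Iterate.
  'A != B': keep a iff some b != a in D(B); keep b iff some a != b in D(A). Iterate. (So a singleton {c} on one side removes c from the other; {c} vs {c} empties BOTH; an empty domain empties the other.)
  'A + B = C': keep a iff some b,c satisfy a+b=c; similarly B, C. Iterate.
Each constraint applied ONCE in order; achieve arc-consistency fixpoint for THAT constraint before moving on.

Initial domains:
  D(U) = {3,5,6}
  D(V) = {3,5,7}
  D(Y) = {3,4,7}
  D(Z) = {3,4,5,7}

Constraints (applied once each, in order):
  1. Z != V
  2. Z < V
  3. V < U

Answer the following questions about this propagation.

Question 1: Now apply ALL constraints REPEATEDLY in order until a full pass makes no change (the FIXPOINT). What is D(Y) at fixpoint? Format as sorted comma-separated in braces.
pass 0 (initial): D(Y)={3,4,7}
pass 1: U {3,5,6}->{6}; V {3,5,7}->{5}; Z {3,4,5,7}->{3,4,5}
pass 2: Z {3,4,5}->{3,4}
pass 3: no change
Fixpoint after 3 passes: D(Y) = {3,4,7}

Answer: {3,4,7}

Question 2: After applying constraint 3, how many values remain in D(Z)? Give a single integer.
Constraint 1 (Z != V) on D(Z)={3,4,5,7} D(V)={3,5,7}: no change
Constraint 2 (Z < V) on D(Z)={3,4,5,7} D(V)={3,5,7}: Z {3,4,5,7}->{3,4,5}; V {3,5,7}->{5,7}
Constraint 3 (V < U) on D(V)={5,7} D(U)={3,5,6}: V {5,7}->{5}; U {3,5,6}->{6}
So after constraint 3: D(Z)={3,4,5}, size = 3

Answer: 3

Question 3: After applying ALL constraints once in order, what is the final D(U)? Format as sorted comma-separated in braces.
Constraint 1 (Z != V) on D(Z)={3,4,5,7} D(V)={3,5,7}: no change
Constraint 2 (Z < V) on D(Z)={3,4,5,7} D(V)={3,5,7}: Z {3,4,5,7}->{3,4,5}; V {3,5,7}->{5,7}
Constraint 3 (V < U) on D(V)={5,7} D(U)={3,5,6}: V {5,7}->{5}; U {3,5,6}->{6}
So after all 3 constraints: D(U) = {6}

Answer: {6}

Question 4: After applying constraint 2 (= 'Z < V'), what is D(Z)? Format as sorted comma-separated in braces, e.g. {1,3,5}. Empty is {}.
Answer: {3,4,5}

Derivation:
Constraint 1 (Z != V) on D(Z)={3,4,5,7} D(V)={3,5,7}: no change
Constraint 2 (Z < V) on D(Z)={3,4,5,7} D(V)={3,5,7}: Z {3,4,5,7}->{3,4,5}; V {3,5,7}->{5,7}
So after constraint 2: D(Z) = {3,4,5}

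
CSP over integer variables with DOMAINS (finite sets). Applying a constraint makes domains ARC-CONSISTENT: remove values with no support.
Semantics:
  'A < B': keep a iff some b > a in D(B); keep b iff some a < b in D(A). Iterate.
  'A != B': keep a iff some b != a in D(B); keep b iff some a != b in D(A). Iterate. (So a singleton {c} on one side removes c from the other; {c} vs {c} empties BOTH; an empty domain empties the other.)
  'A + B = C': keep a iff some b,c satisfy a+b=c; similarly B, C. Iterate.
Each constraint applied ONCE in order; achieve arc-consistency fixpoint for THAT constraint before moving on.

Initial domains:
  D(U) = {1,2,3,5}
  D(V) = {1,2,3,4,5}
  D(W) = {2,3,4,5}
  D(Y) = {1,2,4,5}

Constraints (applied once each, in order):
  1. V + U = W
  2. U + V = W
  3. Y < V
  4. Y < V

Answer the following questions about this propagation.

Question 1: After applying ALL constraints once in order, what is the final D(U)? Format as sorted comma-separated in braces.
Answer: {1,2,3}

Derivation:
Constraint 1 (V + U = W) on D(V)={1,2,3,4,5} D(U)={1,2,3,5} D(W)={2,3,4,5}: V {1,2,3,4,5}->{1,2,3,4}; U {1,2,3,5}->{1,2,3}
Constraint 2 (U + V = W) on D(U)={1,2,3} D(V)={1,2,3,4} D(W)={2,3,4,5}: no change
Constraint 3 (Y < V) on D(Y)={1,2,4,5} D(V)={1,2,3,4}: Y {1,2,4,5}->{1,2}; V {1,2,3,4}->{2,3,4}
Constraint 4 (Y < V) on D(Y)={1,2} D(V)={2,3,4}: no change
So after all 4 constraints: D(U) = {1,2,3}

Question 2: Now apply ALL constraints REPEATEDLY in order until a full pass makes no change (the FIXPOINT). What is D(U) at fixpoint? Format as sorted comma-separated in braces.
Answer: {1,2,3}

Derivation:
pass 0 (initial): D(U)={1,2,3,5}
pass 1: U {1,2,3,5}->{1,2,3}; V {1,2,3,4,5}->{2,3,4}; Y {1,2,4,5}->{1,2}
pass 2: W {2,3,4,5}->{3,4,5}
pass 3: no change
Fixpoint after 3 passes: D(U) = {1,2,3}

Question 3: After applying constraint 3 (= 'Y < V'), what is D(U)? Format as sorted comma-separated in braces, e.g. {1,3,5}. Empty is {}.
Constraint 1 (V + U = W) on D(V)={1,2,3,4,5} D(U)={1,2,3,5} D(W)={2,3,4,5}: V {1,2,3,4,5}->{1,2,3,4}; U {1,2,3,5}->{1,2,3}
Constraint 2 (U + V = W) on D(U)={1,2,3} D(V)={1,2,3,4} D(W)={2,3,4,5}: no change
Constraint 3 (Y < V) on D(Y)={1,2,4,5} D(V)={1,2,3,4}: Y {1,2,4,5}->{1,2}; V {1,2,3,4}->{2,3,4}
So after constraint 3: D(U) = {1,2,3}

Answer: {1,2,3}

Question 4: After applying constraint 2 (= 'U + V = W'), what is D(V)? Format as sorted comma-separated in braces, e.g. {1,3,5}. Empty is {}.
Constraint 1 (V + U = W) on D(V)={1,2,3,4,5} D(U)={1,2,3,5} D(W)={2,3,4,5}: V {1,2,3,4,5}->{1,2,3,4}; U {1,2,3,5}->{1,2,3}
Constraint 2 (U + V = W) on D(U)={1,2,3} D(V)={1,2,3,4} D(W)={2,3,4,5}: no change
So after constraint 2: D(V) = {1,2,3,4}

Answer: {1,2,3,4}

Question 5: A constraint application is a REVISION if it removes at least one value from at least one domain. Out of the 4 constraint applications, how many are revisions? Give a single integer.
Constraint 1 (V + U = W) on D(V)={1,2,3,4,5} D(U)={1,2,3,5} D(W)={2,3,4,5}: V {1,2,3,4,5}->{1,2,3,4}; U {1,2,3,5}->{1,2,3} => REVISION
Constraint 2 (U + V = W) on D(U)={1,2,3} D(V)={1,2,3,4} D(W)={2,3,4,5}: no change => not a revision
Constraint 3 (Y < V) on D(Y)={1,2,4,5} D(V)={1,2,3,4}: Y {1,2,4,5}->{1,2}; V {1,2,3,4}->{2,3,4} => REVISION
Constraint 4 (Y < V) on D(Y)={1,2} D(V)={2,3,4}: no change => not a revision
Total revisions = 2

Answer: 2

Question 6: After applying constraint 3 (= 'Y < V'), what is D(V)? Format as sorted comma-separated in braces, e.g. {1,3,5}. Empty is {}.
Constraint 1 (V + U = W) on D(V)={1,2,3,4,5} D(U)={1,2,3,5} D(W)={2,3,4,5}: V {1,2,3,4,5}->{1,2,3,4}; U {1,2,3,5}->{1,2,3}
Constraint 2 (U + V = W) on D(U)={1,2,3} D(V)={1,2,3,4} D(W)={2,3,4,5}: no change
Constraint 3 (Y < V) on D(Y)={1,2,4,5} D(V)={1,2,3,4}: Y {1,2,4,5}->{1,2}; V {1,2,3,4}->{2,3,4}
So after constraint 3: D(V) = {2,3,4}

Answer: {2,3,4}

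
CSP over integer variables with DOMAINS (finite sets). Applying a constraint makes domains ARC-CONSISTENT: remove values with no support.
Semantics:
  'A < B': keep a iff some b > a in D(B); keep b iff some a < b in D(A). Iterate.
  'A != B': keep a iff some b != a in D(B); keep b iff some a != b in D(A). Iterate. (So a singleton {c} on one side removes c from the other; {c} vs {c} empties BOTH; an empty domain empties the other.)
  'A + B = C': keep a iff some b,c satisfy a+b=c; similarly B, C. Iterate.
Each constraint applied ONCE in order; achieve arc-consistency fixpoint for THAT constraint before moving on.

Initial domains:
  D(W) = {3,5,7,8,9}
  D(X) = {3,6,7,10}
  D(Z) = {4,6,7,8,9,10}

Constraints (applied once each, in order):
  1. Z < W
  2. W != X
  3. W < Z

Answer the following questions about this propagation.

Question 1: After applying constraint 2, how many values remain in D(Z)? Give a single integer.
Constraint 1 (Z < W) on D(Z)={4,6,7,8,9,10} D(W)={3,5,7,8,9}: Z {4,6,7,8,9,10}->{4,6,7,8}; W {3,5,7,8,9}->{5,7,8,9}
Constraint 2 (W != X) on D(W)={5,7,8,9} D(X)={3,6,7,10}: no change
So after constraint 2: D(Z)={4,6,7,8}, size = 4

Answer: 4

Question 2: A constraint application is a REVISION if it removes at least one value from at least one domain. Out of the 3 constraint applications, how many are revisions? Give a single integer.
Constraint 1 (Z < W) on D(Z)={4,6,7,8,9,10} D(W)={3,5,7,8,9}: Z {4,6,7,8,9,10}->{4,6,7,8}; W {3,5,7,8,9}->{5,7,8,9} => REVISION
Constraint 2 (W != X) on D(W)={5,7,8,9} D(X)={3,6,7,10}: no change => not a revision
Constraint 3 (W < Z) on D(W)={5,7,8,9} D(Z)={4,6,7,8}: W {5,7,8,9}->{5,7}; Z {4,6,7,8}->{6,7,8} => REVISION
Total revisions = 2

Answer: 2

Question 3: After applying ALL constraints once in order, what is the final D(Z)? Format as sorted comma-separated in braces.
Constraint 1 (Z < W) on D(Z)={4,6,7,8,9,10} D(W)={3,5,7,8,9}: Z {4,6,7,8,9,10}->{4,6,7,8}; W {3,5,7,8,9}->{5,7,8,9}
Constraint 2 (W != X) on D(W)={5,7,8,9} D(X)={3,6,7,10}: no change
Constraint 3 (W < Z) on D(W)={5,7,8,9} D(Z)={4,6,7,8}: W {5,7,8,9}->{5,7}; Z {4,6,7,8}->{6,7,8}
So after all 3 constraints: D(Z) = {6,7,8}

Answer: {6,7,8}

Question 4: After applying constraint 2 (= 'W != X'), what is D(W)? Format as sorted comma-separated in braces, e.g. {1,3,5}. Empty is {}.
Constraint 1 (Z < W) on D(Z)={4,6,7,8,9,10} D(W)={3,5,7,8,9}: Z {4,6,7,8,9,10}->{4,6,7,8}; W {3,5,7,8,9}->{5,7,8,9}
Constraint 2 (W != X) on D(W)={5,7,8,9} D(X)={3,6,7,10}: no change
So after constraint 2: D(W) = {5,7,8,9}

Answer: {5,7,8,9}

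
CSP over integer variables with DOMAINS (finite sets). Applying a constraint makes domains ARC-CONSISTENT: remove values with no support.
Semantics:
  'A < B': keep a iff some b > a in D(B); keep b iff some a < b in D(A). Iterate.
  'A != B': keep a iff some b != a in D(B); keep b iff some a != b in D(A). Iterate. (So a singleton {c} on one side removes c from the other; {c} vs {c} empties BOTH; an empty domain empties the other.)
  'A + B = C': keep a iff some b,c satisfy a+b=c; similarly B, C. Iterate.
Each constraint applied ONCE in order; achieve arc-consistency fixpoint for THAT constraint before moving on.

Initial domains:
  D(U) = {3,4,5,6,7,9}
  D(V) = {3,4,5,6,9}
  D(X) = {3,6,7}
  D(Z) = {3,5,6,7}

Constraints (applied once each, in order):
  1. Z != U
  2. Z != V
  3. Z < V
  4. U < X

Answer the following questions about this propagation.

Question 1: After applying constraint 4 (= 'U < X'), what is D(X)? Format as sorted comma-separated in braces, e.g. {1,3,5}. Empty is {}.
Answer: {6,7}

Derivation:
Constraint 1 (Z != U) on D(Z)={3,5,6,7} D(U)={3,4,5,6,7,9}: no change
Constraint 2 (Z != V) on D(Z)={3,5,6,7} D(V)={3,4,5,6,9}: no change
Constraint 3 (Z < V) on D(Z)={3,5,6,7} D(V)={3,4,5,6,9}: V {3,4,5,6,9}->{4,5,6,9}
Constraint 4 (U < X) on D(U)={3,4,5,6,7,9} D(X)={3,6,7}: U {3,4,5,6,7,9}->{3,4,5,6}; X {3,6,7}->{6,7}
So after constraint 4: D(X) = {6,7}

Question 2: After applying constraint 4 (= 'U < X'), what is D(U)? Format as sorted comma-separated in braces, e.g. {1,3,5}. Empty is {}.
Answer: {3,4,5,6}

Derivation:
Constraint 1 (Z != U) on D(Z)={3,5,6,7} D(U)={3,4,5,6,7,9}: no change
Constraint 2 (Z != V) on D(Z)={3,5,6,7} D(V)={3,4,5,6,9}: no change
Constraint 3 (Z < V) on D(Z)={3,5,6,7} D(V)={3,4,5,6,9}: V {3,4,5,6,9}->{4,5,6,9}
Constraint 4 (U < X) on D(U)={3,4,5,6,7,9} D(X)={3,6,7}: U {3,4,5,6,7,9}->{3,4,5,6}; X {3,6,7}->{6,7}
So after constraint 4: D(U) = {3,4,5,6}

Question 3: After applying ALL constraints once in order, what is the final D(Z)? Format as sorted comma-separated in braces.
Answer: {3,5,6,7}

Derivation:
Constraint 1 (Z != U) on D(Z)={3,5,6,7} D(U)={3,4,5,6,7,9}: no change
Constraint 2 (Z != V) on D(Z)={3,5,6,7} D(V)={3,4,5,6,9}: no change
Constraint 3 (Z < V) on D(Z)={3,5,6,7} D(V)={3,4,5,6,9}: V {3,4,5,6,9}->{4,5,6,9}
Constraint 4 (U < X) on D(U)={3,4,5,6,7,9} D(X)={3,6,7}: U {3,4,5,6,7,9}->{3,4,5,6}; X {3,6,7}->{6,7}
So after all 4 constraints: D(Z) = {3,5,6,7}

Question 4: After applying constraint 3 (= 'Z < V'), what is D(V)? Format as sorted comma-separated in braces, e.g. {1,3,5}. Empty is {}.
Answer: {4,5,6,9}

Derivation:
Constraint 1 (Z != U) on D(Z)={3,5,6,7} D(U)={3,4,5,6,7,9}: no change
Constraint 2 (Z != V) on D(Z)={3,5,6,7} D(V)={3,4,5,6,9}: no change
Constraint 3 (Z < V) on D(Z)={3,5,6,7} D(V)={3,4,5,6,9}: V {3,4,5,6,9}->{4,5,6,9}
So after constraint 3: D(V) = {4,5,6,9}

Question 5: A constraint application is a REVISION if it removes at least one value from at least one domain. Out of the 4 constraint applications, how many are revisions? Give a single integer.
Answer: 2

Derivation:
Constraint 1 (Z != U) on D(Z)={3,5,6,7} D(U)={3,4,5,6,7,9}: no change => not a revision
Constraint 2 (Z != V) on D(Z)={3,5,6,7} D(V)={3,4,5,6,9}: no change => not a revision
Constraint 3 (Z < V) on D(Z)={3,5,6,7} D(V)={3,4,5,6,9}: V {3,4,5,6,9}->{4,5,6,9} => REVISION
Constraint 4 (U < X) on D(U)={3,4,5,6,7,9} D(X)={3,6,7}: U {3,4,5,6,7,9}->{3,4,5,6}; X {3,6,7}->{6,7} => REVISION
Total revisions = 2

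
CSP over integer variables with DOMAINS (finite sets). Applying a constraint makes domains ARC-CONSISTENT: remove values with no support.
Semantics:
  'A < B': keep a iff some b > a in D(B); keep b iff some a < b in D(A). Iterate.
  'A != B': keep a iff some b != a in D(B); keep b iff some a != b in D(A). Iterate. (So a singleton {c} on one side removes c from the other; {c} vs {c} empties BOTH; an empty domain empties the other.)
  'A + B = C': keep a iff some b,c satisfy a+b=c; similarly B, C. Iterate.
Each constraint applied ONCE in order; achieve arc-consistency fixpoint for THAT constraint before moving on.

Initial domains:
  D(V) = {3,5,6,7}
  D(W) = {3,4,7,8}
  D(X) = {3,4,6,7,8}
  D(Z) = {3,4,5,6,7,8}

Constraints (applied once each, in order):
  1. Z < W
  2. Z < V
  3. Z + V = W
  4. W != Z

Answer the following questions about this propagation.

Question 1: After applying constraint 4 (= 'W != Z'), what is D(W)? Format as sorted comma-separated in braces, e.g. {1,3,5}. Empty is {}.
Answer: {8}

Derivation:
Constraint 1 (Z < W) on D(Z)={3,4,5,6,7,8} D(W)={3,4,7,8}: Z {3,4,5,6,7,8}->{3,4,5,6,7}; W {3,4,7,8}->{4,7,8}
Constraint 2 (Z < V) on D(Z)={3,4,5,6,7} D(V)={3,5,6,7}: Z {3,4,5,6,7}->{3,4,5,6}; V {3,5,6,7}->{5,6,7}
Constraint 3 (Z + V = W) on D(Z)={3,4,5,6} D(V)={5,6,7} D(W)={4,7,8}: Z {3,4,5,6}->{3}; V {5,6,7}->{5}; W {4,7,8}->{8}
Constraint 4 (W != Z) on D(W)={8} D(Z)={3}: no change
So after constraint 4: D(W) = {8}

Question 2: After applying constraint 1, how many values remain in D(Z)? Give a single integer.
Constraint 1 (Z < W) on D(Z)={3,4,5,6,7,8} D(W)={3,4,7,8}: Z {3,4,5,6,7,8}->{3,4,5,6,7}; W {3,4,7,8}->{4,7,8}
So after constraint 1: D(Z)={3,4,5,6,7}, size = 5

Answer: 5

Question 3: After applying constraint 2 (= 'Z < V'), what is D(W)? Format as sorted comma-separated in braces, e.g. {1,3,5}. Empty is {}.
Constraint 1 (Z < W) on D(Z)={3,4,5,6,7,8} D(W)={3,4,7,8}: Z {3,4,5,6,7,8}->{3,4,5,6,7}; W {3,4,7,8}->{4,7,8}
Constraint 2 (Z < V) on D(Z)={3,4,5,6,7} D(V)={3,5,6,7}: Z {3,4,5,6,7}->{3,4,5,6}; V {3,5,6,7}->{5,6,7}
So after constraint 2: D(W) = {4,7,8}

Answer: {4,7,8}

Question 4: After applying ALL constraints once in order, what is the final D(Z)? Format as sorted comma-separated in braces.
Answer: {3}

Derivation:
Constraint 1 (Z < W) on D(Z)={3,4,5,6,7,8} D(W)={3,4,7,8}: Z {3,4,5,6,7,8}->{3,4,5,6,7}; W {3,4,7,8}->{4,7,8}
Constraint 2 (Z < V) on D(Z)={3,4,5,6,7} D(V)={3,5,6,7}: Z {3,4,5,6,7}->{3,4,5,6}; V {3,5,6,7}->{5,6,7}
Constraint 3 (Z + V = W) on D(Z)={3,4,5,6} D(V)={5,6,7} D(W)={4,7,8}: Z {3,4,5,6}->{3}; V {5,6,7}->{5}; W {4,7,8}->{8}
Constraint 4 (W != Z) on D(W)={8} D(Z)={3}: no change
So after all 4 constraints: D(Z) = {3}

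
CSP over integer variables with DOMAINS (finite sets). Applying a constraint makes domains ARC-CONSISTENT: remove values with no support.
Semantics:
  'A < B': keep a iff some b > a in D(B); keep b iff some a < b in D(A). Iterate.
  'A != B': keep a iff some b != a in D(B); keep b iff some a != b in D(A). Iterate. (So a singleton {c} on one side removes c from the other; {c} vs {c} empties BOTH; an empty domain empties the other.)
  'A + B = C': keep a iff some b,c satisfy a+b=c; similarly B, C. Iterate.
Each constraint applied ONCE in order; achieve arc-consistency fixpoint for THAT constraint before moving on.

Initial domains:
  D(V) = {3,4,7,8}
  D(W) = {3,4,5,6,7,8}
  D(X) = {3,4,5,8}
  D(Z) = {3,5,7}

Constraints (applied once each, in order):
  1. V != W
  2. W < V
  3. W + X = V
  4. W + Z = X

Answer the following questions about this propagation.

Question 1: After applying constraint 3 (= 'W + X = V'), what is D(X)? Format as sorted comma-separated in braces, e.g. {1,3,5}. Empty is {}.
Answer: {3,4,5}

Derivation:
Constraint 1 (V != W) on D(V)={3,4,7,8} D(W)={3,4,5,6,7,8}: no change
Constraint 2 (W < V) on D(W)={3,4,5,6,7,8} D(V)={3,4,7,8}: W {3,4,5,6,7,8}->{3,4,5,6,7}; V {3,4,7,8}->{4,7,8}
Constraint 3 (W + X = V) on D(W)={3,4,5,6,7} D(X)={3,4,5,8} D(V)={4,7,8}: W {3,4,5,6,7}->{3,4,5}; X {3,4,5,8}->{3,4,5}; V {4,7,8}->{7,8}
So after constraint 3: D(X) = {3,4,5}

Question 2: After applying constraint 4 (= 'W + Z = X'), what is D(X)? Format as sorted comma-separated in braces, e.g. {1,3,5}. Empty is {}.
Constraint 1 (V != W) on D(V)={3,4,7,8} D(W)={3,4,5,6,7,8}: no change
Constraint 2 (W < V) on D(W)={3,4,5,6,7,8} D(V)={3,4,7,8}: W {3,4,5,6,7,8}->{3,4,5,6,7}; V {3,4,7,8}->{4,7,8}
Constraint 3 (W + X = V) on D(W)={3,4,5,6,7} D(X)={3,4,5,8} D(V)={4,7,8}: W {3,4,5,6,7}->{3,4,5}; X {3,4,5,8}->{3,4,5}; V {4,7,8}->{7,8}
Constraint 4 (W + Z = X) on D(W)={3,4,5} D(Z)={3,5,7} D(X)={3,4,5}: W {3,4,5}->{}; Z {3,5,7}->{}; X {3,4,5}->{}
So after constraint 4: D(X) = {}

Answer: {}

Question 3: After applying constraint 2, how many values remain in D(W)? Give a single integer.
Answer: 5

Derivation:
Constraint 1 (V != W) on D(V)={3,4,7,8} D(W)={3,4,5,6,7,8}: no change
Constraint 2 (W < V) on D(W)={3,4,5,6,7,8} D(V)={3,4,7,8}: W {3,4,5,6,7,8}->{3,4,5,6,7}; V {3,4,7,8}->{4,7,8}
So after constraint 2: D(W)={3,4,5,6,7}, size = 5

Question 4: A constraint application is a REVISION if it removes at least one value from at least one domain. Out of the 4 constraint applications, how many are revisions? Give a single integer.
Constraint 1 (V != W) on D(V)={3,4,7,8} D(W)={3,4,5,6,7,8}: no change => not a revision
Constraint 2 (W < V) on D(W)={3,4,5,6,7,8} D(V)={3,4,7,8}: W {3,4,5,6,7,8}->{3,4,5,6,7}; V {3,4,7,8}->{4,7,8} => REVISION
Constraint 3 (W + X = V) on D(W)={3,4,5,6,7} D(X)={3,4,5,8} D(V)={4,7,8}: W {3,4,5,6,7}->{3,4,5}; X {3,4,5,8}->{3,4,5}; V {4,7,8}->{7,8} => REVISION
Constraint 4 (W + Z = X) on D(W)={3,4,5} D(Z)={3,5,7} D(X)={3,4,5}: W {3,4,5}->{}; Z {3,5,7}->{}; X {3,4,5}->{} => REVISION
Total revisions = 3

Answer: 3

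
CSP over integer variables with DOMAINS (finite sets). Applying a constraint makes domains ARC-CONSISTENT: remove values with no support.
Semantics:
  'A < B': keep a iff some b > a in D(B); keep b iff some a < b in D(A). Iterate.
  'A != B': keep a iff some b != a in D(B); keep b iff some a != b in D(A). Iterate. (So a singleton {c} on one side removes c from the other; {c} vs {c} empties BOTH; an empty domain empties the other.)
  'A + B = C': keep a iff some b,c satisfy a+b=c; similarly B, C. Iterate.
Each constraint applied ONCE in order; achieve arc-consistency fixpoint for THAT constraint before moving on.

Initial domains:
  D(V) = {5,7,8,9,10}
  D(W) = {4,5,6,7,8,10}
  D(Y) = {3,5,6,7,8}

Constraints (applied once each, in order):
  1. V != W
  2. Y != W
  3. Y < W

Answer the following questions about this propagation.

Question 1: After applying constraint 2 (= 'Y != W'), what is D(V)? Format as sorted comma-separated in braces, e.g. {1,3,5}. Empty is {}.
Constraint 1 (V != W) on D(V)={5,7,8,9,10} D(W)={4,5,6,7,8,10}: no change
Constraint 2 (Y != W) on D(Y)={3,5,6,7,8} D(W)={4,5,6,7,8,10}: no change
So after constraint 2: D(V) = {5,7,8,9,10}

Answer: {5,7,8,9,10}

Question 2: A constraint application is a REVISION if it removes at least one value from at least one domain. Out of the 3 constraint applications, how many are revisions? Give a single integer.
Constraint 1 (V != W) on D(V)={5,7,8,9,10} D(W)={4,5,6,7,8,10}: no change => not a revision
Constraint 2 (Y != W) on D(Y)={3,5,6,7,8} D(W)={4,5,6,7,8,10}: no change => not a revision
Constraint 3 (Y < W) on D(Y)={3,5,6,7,8} D(W)={4,5,6,7,8,10}: no change => not a revision
Total revisions = 0

Answer: 0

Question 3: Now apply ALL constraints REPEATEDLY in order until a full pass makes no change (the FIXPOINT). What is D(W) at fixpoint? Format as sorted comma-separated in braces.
Answer: {4,5,6,7,8,10}

Derivation:
pass 0 (initial): D(W)={4,5,6,7,8,10}
pass 1: no change
Fixpoint after 1 passes: D(W) = {4,5,6,7,8,10}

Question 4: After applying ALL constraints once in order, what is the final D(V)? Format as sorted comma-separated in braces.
Answer: {5,7,8,9,10}

Derivation:
Constraint 1 (V != W) on D(V)={5,7,8,9,10} D(W)={4,5,6,7,8,10}: no change
Constraint 2 (Y != W) on D(Y)={3,5,6,7,8} D(W)={4,5,6,7,8,10}: no change
Constraint 3 (Y < W) on D(Y)={3,5,6,7,8} D(W)={4,5,6,7,8,10}: no change
So after all 3 constraints: D(V) = {5,7,8,9,10}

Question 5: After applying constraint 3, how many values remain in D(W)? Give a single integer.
Constraint 1 (V != W) on D(V)={5,7,8,9,10} D(W)={4,5,6,7,8,10}: no change
Constraint 2 (Y != W) on D(Y)={3,5,6,7,8} D(W)={4,5,6,7,8,10}: no change
Constraint 3 (Y < W) on D(Y)={3,5,6,7,8} D(W)={4,5,6,7,8,10}: no change
So after constraint 3: D(W)={4,5,6,7,8,10}, size = 6

Answer: 6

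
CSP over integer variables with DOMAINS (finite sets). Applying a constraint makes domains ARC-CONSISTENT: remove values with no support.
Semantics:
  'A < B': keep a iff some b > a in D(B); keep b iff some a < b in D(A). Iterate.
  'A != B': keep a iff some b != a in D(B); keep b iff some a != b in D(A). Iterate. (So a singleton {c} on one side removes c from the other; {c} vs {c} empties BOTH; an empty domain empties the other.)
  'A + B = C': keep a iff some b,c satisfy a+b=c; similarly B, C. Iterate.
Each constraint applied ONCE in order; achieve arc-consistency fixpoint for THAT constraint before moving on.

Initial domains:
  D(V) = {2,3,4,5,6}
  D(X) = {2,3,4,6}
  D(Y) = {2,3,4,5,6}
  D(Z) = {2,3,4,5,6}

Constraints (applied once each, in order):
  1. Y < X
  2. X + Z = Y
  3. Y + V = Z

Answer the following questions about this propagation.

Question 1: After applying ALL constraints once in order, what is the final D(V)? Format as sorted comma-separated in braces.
Constraint 1 (Y < X) on D(Y)={2,3,4,5,6} D(X)={2,3,4,6}: Y {2,3,4,5,6}->{2,3,4,5}; X {2,3,4,6}->{3,4,6}
Constraint 2 (X + Z = Y) on D(X)={3,4,6} D(Z)={2,3,4,5,6} D(Y)={2,3,4,5}: X {3,4,6}->{3}; Z {2,3,4,5,6}->{2}; Y {2,3,4,5}->{5}
Constraint 3 (Y + V = Z) on D(Y)={5} D(V)={2,3,4,5,6} D(Z)={2}: Y {5}->{}; V {2,3,4,5,6}->{}; Z {2}->{}
So after all 3 constraints: D(V) = {}

Answer: {}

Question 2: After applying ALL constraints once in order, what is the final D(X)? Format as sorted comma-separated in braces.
Constraint 1 (Y < X) on D(Y)={2,3,4,5,6} D(X)={2,3,4,6}: Y {2,3,4,5,6}->{2,3,4,5}; X {2,3,4,6}->{3,4,6}
Constraint 2 (X + Z = Y) on D(X)={3,4,6} D(Z)={2,3,4,5,6} D(Y)={2,3,4,5}: X {3,4,6}->{3}; Z {2,3,4,5,6}->{2}; Y {2,3,4,5}->{5}
Constraint 3 (Y + V = Z) on D(Y)={5} D(V)={2,3,4,5,6} D(Z)={2}: Y {5}->{}; V {2,3,4,5,6}->{}; Z {2}->{}
So after all 3 constraints: D(X) = {3}

Answer: {3}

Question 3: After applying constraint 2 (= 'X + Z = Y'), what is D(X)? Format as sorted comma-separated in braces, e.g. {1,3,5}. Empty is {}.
Constraint 1 (Y < X) on D(Y)={2,3,4,5,6} D(X)={2,3,4,6}: Y {2,3,4,5,6}->{2,3,4,5}; X {2,3,4,6}->{3,4,6}
Constraint 2 (X + Z = Y) on D(X)={3,4,6} D(Z)={2,3,4,5,6} D(Y)={2,3,4,5}: X {3,4,6}->{3}; Z {2,3,4,5,6}->{2}; Y {2,3,4,5}->{5}
So after constraint 2: D(X) = {3}

Answer: {3}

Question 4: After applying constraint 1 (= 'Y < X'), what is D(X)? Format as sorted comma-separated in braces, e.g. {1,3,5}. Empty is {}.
Constraint 1 (Y < X) on D(Y)={2,3,4,5,6} D(X)={2,3,4,6}: Y {2,3,4,5,6}->{2,3,4,5}; X {2,3,4,6}->{3,4,6}
So after constraint 1: D(X) = {3,4,6}

Answer: {3,4,6}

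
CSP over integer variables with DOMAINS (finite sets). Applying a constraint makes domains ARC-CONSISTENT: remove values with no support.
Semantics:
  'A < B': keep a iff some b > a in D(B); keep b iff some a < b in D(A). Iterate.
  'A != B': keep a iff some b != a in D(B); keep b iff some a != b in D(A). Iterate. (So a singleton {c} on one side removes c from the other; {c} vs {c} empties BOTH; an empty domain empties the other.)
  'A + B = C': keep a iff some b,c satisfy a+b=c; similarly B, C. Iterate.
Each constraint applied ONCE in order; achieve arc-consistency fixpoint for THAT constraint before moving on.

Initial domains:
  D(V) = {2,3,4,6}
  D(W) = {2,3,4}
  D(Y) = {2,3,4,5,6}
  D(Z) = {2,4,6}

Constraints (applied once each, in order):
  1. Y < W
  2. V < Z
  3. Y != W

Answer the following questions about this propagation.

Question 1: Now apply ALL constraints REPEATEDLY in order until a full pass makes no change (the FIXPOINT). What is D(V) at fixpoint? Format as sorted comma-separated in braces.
Answer: {2,3,4}

Derivation:
pass 0 (initial): D(V)={2,3,4,6}
pass 1: V {2,3,4,6}->{2,3,4}; W {2,3,4}->{3,4}; Y {2,3,4,5,6}->{2,3}; Z {2,4,6}->{4,6}
pass 2: no change
Fixpoint after 2 passes: D(V) = {2,3,4}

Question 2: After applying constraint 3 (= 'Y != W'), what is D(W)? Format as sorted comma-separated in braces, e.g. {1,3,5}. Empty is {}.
Constraint 1 (Y < W) on D(Y)={2,3,4,5,6} D(W)={2,3,4}: Y {2,3,4,5,6}->{2,3}; W {2,3,4}->{3,4}
Constraint 2 (V < Z) on D(V)={2,3,4,6} D(Z)={2,4,6}: V {2,3,4,6}->{2,3,4}; Z {2,4,6}->{4,6}
Constraint 3 (Y != W) on D(Y)={2,3} D(W)={3,4}: no change
So after constraint 3: D(W) = {3,4}

Answer: {3,4}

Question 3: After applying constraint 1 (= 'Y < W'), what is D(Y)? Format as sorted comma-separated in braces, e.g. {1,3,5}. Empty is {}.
Answer: {2,3}

Derivation:
Constraint 1 (Y < W) on D(Y)={2,3,4,5,6} D(W)={2,3,4}: Y {2,3,4,5,6}->{2,3}; W {2,3,4}->{3,4}
So after constraint 1: D(Y) = {2,3}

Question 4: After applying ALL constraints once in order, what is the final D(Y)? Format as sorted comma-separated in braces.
Constraint 1 (Y < W) on D(Y)={2,3,4,5,6} D(W)={2,3,4}: Y {2,3,4,5,6}->{2,3}; W {2,3,4}->{3,4}
Constraint 2 (V < Z) on D(V)={2,3,4,6} D(Z)={2,4,6}: V {2,3,4,6}->{2,3,4}; Z {2,4,6}->{4,6}
Constraint 3 (Y != W) on D(Y)={2,3} D(W)={3,4}: no change
So after all 3 constraints: D(Y) = {2,3}

Answer: {2,3}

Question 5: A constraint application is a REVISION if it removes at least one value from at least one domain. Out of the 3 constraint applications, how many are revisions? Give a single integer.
Constraint 1 (Y < W) on D(Y)={2,3,4,5,6} D(W)={2,3,4}: Y {2,3,4,5,6}->{2,3}; W {2,3,4}->{3,4} => REVISION
Constraint 2 (V < Z) on D(V)={2,3,4,6} D(Z)={2,4,6}: V {2,3,4,6}->{2,3,4}; Z {2,4,6}->{4,6} => REVISION
Constraint 3 (Y != W) on D(Y)={2,3} D(W)={3,4}: no change => not a revision
Total revisions = 2

Answer: 2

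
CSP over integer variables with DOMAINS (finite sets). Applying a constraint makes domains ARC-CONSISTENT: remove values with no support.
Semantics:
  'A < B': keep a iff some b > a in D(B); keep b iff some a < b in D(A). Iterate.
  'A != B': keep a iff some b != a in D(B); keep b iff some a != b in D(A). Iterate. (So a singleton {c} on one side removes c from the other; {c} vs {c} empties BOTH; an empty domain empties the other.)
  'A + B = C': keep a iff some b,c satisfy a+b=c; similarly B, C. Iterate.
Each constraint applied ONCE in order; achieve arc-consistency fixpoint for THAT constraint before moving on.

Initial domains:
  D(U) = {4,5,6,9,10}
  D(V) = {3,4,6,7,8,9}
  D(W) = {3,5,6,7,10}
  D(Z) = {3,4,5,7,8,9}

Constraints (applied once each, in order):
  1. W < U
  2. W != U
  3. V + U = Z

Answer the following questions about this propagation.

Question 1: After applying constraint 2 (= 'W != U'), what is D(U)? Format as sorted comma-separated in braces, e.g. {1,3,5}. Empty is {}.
Constraint 1 (W < U) on D(W)={3,5,6,7,10} D(U)={4,5,6,9,10}: W {3,5,6,7,10}->{3,5,6,7}
Constraint 2 (W != U) on D(W)={3,5,6,7} D(U)={4,5,6,9,10}: no change
So after constraint 2: D(U) = {4,5,6,9,10}

Answer: {4,5,6,9,10}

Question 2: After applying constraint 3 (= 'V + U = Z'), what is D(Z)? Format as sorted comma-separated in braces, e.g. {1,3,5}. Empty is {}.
Constraint 1 (W < U) on D(W)={3,5,6,7,10} D(U)={4,5,6,9,10}: W {3,5,6,7,10}->{3,5,6,7}
Constraint 2 (W != U) on D(W)={3,5,6,7} D(U)={4,5,6,9,10}: no change
Constraint 3 (V + U = Z) on D(V)={3,4,6,7,8,9} D(U)={4,5,6,9,10} D(Z)={3,4,5,7,8,9}: V {3,4,6,7,8,9}->{3,4}; U {4,5,6,9,10}->{4,5,6}; Z {3,4,5,7,8,9}->{7,8,9}
So after constraint 3: D(Z) = {7,8,9}

Answer: {7,8,9}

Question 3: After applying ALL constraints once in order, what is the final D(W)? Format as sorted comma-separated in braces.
Constraint 1 (W < U) on D(W)={3,5,6,7,10} D(U)={4,5,6,9,10}: W {3,5,6,7,10}->{3,5,6,7}
Constraint 2 (W != U) on D(W)={3,5,6,7} D(U)={4,5,6,9,10}: no change
Constraint 3 (V + U = Z) on D(V)={3,4,6,7,8,9} D(U)={4,5,6,9,10} D(Z)={3,4,5,7,8,9}: V {3,4,6,7,8,9}->{3,4}; U {4,5,6,9,10}->{4,5,6}; Z {3,4,5,7,8,9}->{7,8,9}
So after all 3 constraints: D(W) = {3,5,6,7}

Answer: {3,5,6,7}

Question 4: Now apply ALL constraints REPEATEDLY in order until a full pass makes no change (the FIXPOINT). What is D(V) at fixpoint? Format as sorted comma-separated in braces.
pass 0 (initial): D(V)={3,4,6,7,8,9}
pass 1: U {4,5,6,9,10}->{4,5,6}; V {3,4,6,7,8,9}->{3,4}; W {3,5,6,7,10}->{3,5,6,7}; Z {3,4,5,7,8,9}->{7,8,9}
pass 2: W {3,5,6,7}->{3,5}
pass 3: no change
Fixpoint after 3 passes: D(V) = {3,4}

Answer: {3,4}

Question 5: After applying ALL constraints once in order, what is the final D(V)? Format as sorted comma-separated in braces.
Constraint 1 (W < U) on D(W)={3,5,6,7,10} D(U)={4,5,6,9,10}: W {3,5,6,7,10}->{3,5,6,7}
Constraint 2 (W != U) on D(W)={3,5,6,7} D(U)={4,5,6,9,10}: no change
Constraint 3 (V + U = Z) on D(V)={3,4,6,7,8,9} D(U)={4,5,6,9,10} D(Z)={3,4,5,7,8,9}: V {3,4,6,7,8,9}->{3,4}; U {4,5,6,9,10}->{4,5,6}; Z {3,4,5,7,8,9}->{7,8,9}
So after all 3 constraints: D(V) = {3,4}

Answer: {3,4}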